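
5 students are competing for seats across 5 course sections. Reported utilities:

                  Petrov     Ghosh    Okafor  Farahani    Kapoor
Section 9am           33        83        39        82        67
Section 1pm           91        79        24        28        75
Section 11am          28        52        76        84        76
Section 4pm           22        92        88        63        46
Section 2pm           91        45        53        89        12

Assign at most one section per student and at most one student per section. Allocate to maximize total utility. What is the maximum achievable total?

Optimal: Petrov→Section 1pm (91 points), Ghosh→Section 9am (83 points), Okafor→Section 4pm (88 points), Farahani→Section 2pm (89 points), Kapoor→Section 11am (76 points) — total 91+83+88+89+76 = 427 points.
Checked against all permutations: 427 points is optimal.

Maximum total: 427 points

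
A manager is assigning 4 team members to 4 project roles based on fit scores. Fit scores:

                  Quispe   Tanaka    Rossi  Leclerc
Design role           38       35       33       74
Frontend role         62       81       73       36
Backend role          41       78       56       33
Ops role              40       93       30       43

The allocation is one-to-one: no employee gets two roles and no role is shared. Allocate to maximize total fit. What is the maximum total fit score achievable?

Maximum total: 285 pts

This is the linear assignment problem.
Optimal: Quispe→Frontend role (62 pts), Tanaka→Ops role (93 pts), Rossi→Backend role (56 pts), Leclerc→Design role (74 pts) — total 62+93+56+74 = 285 pts.
Column-greedy (each role in turn goes to its best remaining employee) gives 251 pts, worse by 34.
Next-best assignment: Quispe→Backend role, Tanaka→Ops role, Rossi→Frontend role, Leclerc→Design role = 281 pts.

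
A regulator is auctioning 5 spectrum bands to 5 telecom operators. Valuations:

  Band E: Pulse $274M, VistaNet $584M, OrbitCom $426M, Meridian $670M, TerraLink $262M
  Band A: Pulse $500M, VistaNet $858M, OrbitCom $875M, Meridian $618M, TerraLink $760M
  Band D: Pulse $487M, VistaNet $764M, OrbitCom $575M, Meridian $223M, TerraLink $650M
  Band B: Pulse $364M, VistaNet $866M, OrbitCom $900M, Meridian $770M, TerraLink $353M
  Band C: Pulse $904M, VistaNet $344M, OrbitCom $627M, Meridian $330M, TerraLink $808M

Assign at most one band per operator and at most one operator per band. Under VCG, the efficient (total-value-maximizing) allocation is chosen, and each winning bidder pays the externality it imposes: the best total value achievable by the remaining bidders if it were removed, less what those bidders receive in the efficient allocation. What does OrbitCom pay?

OrbitCom pays $102M.

Efficient allocation: Pulse→Band C ($904M), VistaNet→Band D ($764M), OrbitCom→Band B ($900M), Meridian→Band E ($670M), TerraLink→Band A ($760M); total welfare W = $3998M.
OrbitCom receives Band B at value $900M, so the others get W − 900 = $3098M.
Without OrbitCom: best allocation of the remaining 4 bidders over all 5 bands is Pulse→Band C ($904M), VistaNet→Band B ($866M), Meridian→Band E ($670M), TerraLink→Band A ($760M), total $3200M.
VCG payment = (others' best without OrbitCom) − (others' welfare with OrbitCom) = 3200 − 3098 = $102M.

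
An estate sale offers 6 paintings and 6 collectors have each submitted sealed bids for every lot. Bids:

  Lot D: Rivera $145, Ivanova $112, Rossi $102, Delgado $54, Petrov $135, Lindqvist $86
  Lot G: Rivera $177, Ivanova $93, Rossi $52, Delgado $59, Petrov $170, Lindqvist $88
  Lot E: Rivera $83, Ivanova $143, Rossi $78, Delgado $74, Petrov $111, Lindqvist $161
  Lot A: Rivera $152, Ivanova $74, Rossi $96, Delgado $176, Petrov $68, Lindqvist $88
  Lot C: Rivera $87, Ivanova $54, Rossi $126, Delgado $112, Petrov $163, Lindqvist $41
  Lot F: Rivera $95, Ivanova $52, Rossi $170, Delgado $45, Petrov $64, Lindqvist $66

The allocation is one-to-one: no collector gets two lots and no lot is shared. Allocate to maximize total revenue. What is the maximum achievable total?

Maximum total: $959

Optimal: Rivera→Lot G ($177), Ivanova→Lot D ($112), Rossi→Lot F ($170), Delgado→Lot A ($176), Petrov→Lot C ($163), Lindqvist→Lot E ($161) — total 177+112+170+176+163+161 = $959.
Row-greedy (each collector in turn takes its best remaining lot) gives $915, worse by 44.
Checked against all permutations: $959 is optimal.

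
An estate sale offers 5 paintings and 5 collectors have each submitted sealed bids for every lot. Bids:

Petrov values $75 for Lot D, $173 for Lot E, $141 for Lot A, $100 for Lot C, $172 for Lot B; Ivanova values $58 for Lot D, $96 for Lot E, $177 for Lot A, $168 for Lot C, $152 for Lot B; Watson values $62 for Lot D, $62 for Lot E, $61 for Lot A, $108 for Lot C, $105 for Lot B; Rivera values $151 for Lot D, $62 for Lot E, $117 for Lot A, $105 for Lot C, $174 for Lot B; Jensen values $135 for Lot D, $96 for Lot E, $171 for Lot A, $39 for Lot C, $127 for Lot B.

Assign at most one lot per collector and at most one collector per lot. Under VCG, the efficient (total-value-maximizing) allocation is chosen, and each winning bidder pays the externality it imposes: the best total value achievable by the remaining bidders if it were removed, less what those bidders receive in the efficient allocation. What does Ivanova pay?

Efficient allocation: Petrov→Lot E ($173), Ivanova→Lot C ($168), Watson→Lot B ($105), Rivera→Lot D ($151), Jensen→Lot A ($171); total welfare W = $768.
Ivanova receives Lot C at value $168, so the others get W − 168 = $600.
Without Ivanova: best allocation of the remaining 4 bidders over all 5 lots is Petrov→Lot E ($173), Watson→Lot C ($108), Rivera→Lot B ($174), Jensen→Lot A ($171), total $626.
VCG payment = (others' best without Ivanova) − (others' welfare with Ivanova) = 626 − 600 = $26.

Ivanova pays $26.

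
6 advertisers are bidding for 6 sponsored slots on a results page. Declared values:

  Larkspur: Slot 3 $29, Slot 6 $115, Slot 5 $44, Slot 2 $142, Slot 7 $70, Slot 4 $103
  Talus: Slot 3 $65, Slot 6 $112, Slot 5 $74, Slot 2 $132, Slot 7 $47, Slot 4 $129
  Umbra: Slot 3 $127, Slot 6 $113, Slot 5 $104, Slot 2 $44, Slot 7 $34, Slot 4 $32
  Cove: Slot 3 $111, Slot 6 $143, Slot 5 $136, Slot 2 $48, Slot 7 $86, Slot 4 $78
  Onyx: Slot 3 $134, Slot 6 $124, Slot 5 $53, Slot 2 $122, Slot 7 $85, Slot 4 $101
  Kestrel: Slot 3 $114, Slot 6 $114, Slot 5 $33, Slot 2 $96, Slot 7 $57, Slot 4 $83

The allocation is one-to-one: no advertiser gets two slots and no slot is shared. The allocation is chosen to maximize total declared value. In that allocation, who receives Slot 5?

Optimal: Larkspur→Slot 2 ($142), Talus→Slot 4 ($129), Umbra→Slot 3 ($127), Cove→Slot 5 ($136), Onyx→Slot 7 ($85), Kestrel→Slot 6 ($114) — total 142+129+127+136+85+114 = $733.
Max-entry greedy (repeatedly take the single best remaining cell) gives $709, worse by 24.
Next-best assignment: Larkspur→Slot 2, Talus→Slot 4, Umbra→Slot 6, Cove→Slot 5, Onyx→Slot 7, Kestrel→Slot 3 = $719.
Checked against all permutations: $733 is optimal.
Cove's own top slot is Slot 6 ($143), but forcing Cove→Slot 6 and reassigning the rest optimally gives only $717 — worse by 16.

Cove receives Slot 5.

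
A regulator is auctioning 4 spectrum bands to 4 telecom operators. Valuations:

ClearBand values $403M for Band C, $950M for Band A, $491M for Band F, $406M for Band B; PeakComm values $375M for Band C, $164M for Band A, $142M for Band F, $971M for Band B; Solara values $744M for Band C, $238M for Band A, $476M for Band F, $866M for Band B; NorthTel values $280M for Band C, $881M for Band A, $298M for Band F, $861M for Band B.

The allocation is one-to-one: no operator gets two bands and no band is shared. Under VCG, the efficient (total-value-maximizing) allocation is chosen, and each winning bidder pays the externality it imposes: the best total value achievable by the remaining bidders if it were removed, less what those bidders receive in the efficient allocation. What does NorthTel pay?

Efficient allocation: ClearBand→Band F ($491M), PeakComm→Band B ($971M), Solara→Band C ($744M), NorthTel→Band A ($881M); total welfare W = $3087M.
NorthTel receives Band A at value $881M, so the others get W − 881 = $2206M.
Without NorthTel: best allocation of the remaining 3 bidders over all 4 bands is ClearBand→Band A ($950M), PeakComm→Band B ($971M), Solara→Band C ($744M), total $2665M.
VCG payment = (others' best without NorthTel) − (others' welfare with NorthTel) = 2665 − 2206 = $459M.

NorthTel pays $459M.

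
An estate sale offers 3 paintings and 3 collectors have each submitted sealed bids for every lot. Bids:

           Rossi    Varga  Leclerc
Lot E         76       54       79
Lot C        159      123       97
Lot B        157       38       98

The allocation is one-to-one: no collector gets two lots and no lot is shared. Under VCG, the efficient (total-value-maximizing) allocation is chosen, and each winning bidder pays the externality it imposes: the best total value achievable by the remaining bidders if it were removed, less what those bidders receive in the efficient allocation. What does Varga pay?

Varga pays $21.

Efficient allocation: Rossi→Lot B ($157), Varga→Lot C ($123), Leclerc→Lot E ($79); total welfare W = $359.
Varga receives Lot C at value $123, so the others get W − 123 = $236.
Without Varga: best allocation of the remaining 2 bidders over all 3 lots is Rossi→Lot C ($159), Leclerc→Lot B ($98), total $257.
VCG payment = (others' best without Varga) − (others' welfare with Varga) = 257 − 236 = $21.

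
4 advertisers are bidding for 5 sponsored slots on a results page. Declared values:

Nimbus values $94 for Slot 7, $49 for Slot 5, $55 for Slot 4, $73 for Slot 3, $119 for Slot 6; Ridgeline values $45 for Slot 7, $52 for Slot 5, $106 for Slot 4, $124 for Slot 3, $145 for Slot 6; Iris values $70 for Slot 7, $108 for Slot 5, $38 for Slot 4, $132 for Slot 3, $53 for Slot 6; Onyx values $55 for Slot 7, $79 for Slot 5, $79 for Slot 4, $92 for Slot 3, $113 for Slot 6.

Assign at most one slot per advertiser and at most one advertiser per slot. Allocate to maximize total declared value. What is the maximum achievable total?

Max total: $450

This is a one-to-one assignment (maximum-weight bipartite matching).
Optimal: Nimbus→Slot 7 ($94), Ridgeline→Slot 6 ($145), Iris→Slot 3 ($132), Onyx→Slot 5 ($79) — total 94+145+132+79 = $450.
No other one-to-one assignment exceeds $450.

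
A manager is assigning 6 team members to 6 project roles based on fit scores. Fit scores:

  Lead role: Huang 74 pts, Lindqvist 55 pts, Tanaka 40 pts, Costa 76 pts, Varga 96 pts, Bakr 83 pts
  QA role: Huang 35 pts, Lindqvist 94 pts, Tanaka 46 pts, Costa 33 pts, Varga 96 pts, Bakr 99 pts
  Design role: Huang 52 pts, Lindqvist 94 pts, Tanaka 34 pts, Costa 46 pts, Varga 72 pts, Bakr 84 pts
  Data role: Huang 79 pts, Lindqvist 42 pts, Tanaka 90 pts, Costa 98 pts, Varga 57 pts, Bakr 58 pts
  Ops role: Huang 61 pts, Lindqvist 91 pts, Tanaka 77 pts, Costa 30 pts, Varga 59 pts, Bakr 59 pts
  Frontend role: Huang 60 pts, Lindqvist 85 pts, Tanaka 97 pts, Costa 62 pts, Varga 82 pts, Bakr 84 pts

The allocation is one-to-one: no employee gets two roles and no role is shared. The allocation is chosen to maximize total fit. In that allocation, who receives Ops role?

Optimal: Huang→Ops role (61 pts), Lindqvist→Design role (94 pts), Tanaka→Frontend role (97 pts), Costa→Data role (98 pts), Varga→Lead role (96 pts), Bakr→QA role (99 pts) — total 61+94+97+98+96+99 = 545 pts.
Swapping Bakr↔Huang (Bakr→Ops role 59 pts, Huang→QA role 35 pts) loses 66.
Every other assignment is strictly worse.
Huang's own top role is Data role (79 pts), but forcing Huang→Data role and reassigning the rest optimally gives only 523 pts — worse by 22.

Huang receives Ops role.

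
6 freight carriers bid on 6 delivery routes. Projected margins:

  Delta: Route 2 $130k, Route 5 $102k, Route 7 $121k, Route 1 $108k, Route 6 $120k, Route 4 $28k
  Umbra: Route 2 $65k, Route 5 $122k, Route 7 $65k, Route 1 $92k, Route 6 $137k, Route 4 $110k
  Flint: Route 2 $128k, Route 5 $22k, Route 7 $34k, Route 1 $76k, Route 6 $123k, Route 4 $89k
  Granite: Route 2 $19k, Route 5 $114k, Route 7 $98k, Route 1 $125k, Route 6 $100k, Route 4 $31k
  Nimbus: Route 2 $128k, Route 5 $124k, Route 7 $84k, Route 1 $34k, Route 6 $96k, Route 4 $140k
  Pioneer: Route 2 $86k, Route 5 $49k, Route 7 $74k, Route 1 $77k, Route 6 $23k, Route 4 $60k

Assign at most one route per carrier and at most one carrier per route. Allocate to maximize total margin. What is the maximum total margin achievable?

Maximum total: $717k

Treat this as an assignment problem: match each carrier to one route.
Optimal: Delta→Route 7 ($121k), Umbra→Route 5 ($122k), Flint→Route 6 ($123k), Granite→Route 1 ($125k), Nimbus→Route 4 ($140k), Pioneer→Route 2 ($86k) — total 121+122+123+125+140+86 = $717k.
Max-entry greedy (repeatedly take the single best remaining cell) gives $628k, worse by 89.
Swapping Nimbus↔Flint (Nimbus→Route 6 $96k, Flint→Route 4 $89k) loses 78.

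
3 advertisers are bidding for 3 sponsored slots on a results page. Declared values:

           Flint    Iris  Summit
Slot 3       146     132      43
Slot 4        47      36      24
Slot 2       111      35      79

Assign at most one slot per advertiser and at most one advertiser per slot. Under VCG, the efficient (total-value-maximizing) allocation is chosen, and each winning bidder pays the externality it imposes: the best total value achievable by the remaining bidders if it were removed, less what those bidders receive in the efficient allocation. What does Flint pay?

Flint pays $55.

Efficient allocation: Flint→Slot 2 ($111), Iris→Slot 3 ($132), Summit→Slot 4 ($24); total welfare W = $267.
Flint receives Slot 2 at value $111, so the others get W − 111 = $156.
Without Flint: best allocation of the remaining 2 bidders over all 3 slots is Iris→Slot 3 ($132), Summit→Slot 2 ($79), total $211.
VCG payment = (others' best without Flint) − (others' welfare with Flint) = 211 − 156 = $55.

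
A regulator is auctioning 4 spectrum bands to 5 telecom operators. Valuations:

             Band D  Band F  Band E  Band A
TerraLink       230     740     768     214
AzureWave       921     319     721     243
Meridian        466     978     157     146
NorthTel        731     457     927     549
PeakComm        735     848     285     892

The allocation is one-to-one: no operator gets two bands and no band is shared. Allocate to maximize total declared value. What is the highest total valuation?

Max total: $3718M

Optimal: AzureWave→Band D ($921M), Meridian→Band F ($978M), NorthTel→Band E ($927M), PeakComm→Band A ($892M) — total 921+978+927+892 = $3718M.
Row-greedy (each operator in turn takes its best remaining band) gives $3216M, worse by 502.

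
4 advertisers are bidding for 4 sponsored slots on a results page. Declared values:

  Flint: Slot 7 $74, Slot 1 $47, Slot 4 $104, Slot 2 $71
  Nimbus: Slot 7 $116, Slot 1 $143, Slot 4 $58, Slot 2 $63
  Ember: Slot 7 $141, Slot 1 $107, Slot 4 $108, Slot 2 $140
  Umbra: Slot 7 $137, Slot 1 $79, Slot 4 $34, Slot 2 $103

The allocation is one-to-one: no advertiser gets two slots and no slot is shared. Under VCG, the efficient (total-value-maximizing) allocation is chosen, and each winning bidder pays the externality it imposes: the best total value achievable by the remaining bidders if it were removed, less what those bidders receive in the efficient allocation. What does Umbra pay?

Efficient allocation: Flint→Slot 4 ($104), Nimbus→Slot 1 ($143), Ember→Slot 2 ($140), Umbra→Slot 7 ($137); total welfare W = $524.
Umbra receives Slot 7 at value $137, so the others get W − 137 = $387.
Without Umbra: best allocation of the remaining 3 bidders over all 4 slots is Flint→Slot 4 ($104), Nimbus→Slot 1 ($143), Ember→Slot 7 ($141), total $388.
VCG payment = (others' best without Umbra) − (others' welfare with Umbra) = 388 − 387 = $1.

Umbra pays $1.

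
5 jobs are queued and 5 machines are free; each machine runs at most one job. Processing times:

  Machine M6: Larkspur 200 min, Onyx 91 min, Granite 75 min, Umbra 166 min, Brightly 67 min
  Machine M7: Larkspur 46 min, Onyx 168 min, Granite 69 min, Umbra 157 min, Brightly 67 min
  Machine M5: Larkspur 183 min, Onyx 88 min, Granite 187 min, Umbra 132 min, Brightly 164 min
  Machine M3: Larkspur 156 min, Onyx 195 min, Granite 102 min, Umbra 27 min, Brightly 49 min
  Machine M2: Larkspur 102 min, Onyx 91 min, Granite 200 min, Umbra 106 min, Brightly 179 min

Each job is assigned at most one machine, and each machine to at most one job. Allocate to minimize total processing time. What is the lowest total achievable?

Optimal: Larkspur→Machine M2 (102 min), Onyx→Machine M5 (88 min), Granite→Machine M7 (69 min), Umbra→Machine M3 (27 min), Brightly→Machine M6 (67 min) — total 102+88+69+27+67 = 353 min.
Column-greedy (each machine in turn goes to its cheapest remaining job) gives 428 min, worse by 75.
Next-best assignment: Larkspur→Machine M2, Onyx→Machine M5, Granite→Machine M6, Umbra→Machine M3, Brightly→Machine M7 = 359 min.
Swapping Brightly↔Granite (Brightly→Machine M7 67 min, Granite→Machine M6 75 min) adds 6.
Every other assignment is strictly worse.

Minimum total: 353 min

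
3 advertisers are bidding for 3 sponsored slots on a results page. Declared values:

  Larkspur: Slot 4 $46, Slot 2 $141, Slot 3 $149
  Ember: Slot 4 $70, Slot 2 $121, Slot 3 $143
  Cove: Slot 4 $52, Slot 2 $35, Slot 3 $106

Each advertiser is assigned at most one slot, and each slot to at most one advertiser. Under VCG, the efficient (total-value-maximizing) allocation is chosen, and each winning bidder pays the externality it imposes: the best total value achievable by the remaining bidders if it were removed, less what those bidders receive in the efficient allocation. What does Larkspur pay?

Larkspur pays $32.

Efficient allocation: Larkspur→Slot 2 ($141), Ember→Slot 3 ($143), Cove→Slot 4 ($52); total welfare W = $336.
Larkspur receives Slot 2 at value $141, so the others get W − 141 = $195.
Without Larkspur: best allocation of the remaining 2 bidders over all 3 slots is Ember→Slot 2 ($121), Cove→Slot 3 ($106), total $227.
VCG payment = (others' best without Larkspur) − (others' welfare with Larkspur) = 227 − 195 = $32.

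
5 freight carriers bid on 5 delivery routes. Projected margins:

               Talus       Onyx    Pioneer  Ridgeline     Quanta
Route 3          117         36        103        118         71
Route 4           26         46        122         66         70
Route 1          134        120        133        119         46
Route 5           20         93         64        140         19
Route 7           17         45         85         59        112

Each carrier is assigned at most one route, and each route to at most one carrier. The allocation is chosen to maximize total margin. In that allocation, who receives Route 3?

Talus receives Route 3.

This is a one-to-one assignment (maximum-weight bipartite matching).
Optimal: Talus→Route 3 ($117k), Onyx→Route 1 ($120k), Pioneer→Route 4 ($122k), Ridgeline→Route 5 ($140k), Quanta→Route 7 ($112k) — total 117+120+122+140+112 = $611k.
Row-greedy (each carrier in turn takes its best remaining route) gives $579k, worse by 32.
Next-best assignment: Talus→Route 1, Onyx→Route 5, Pioneer→Route 4, Ridgeline→Route 3, Quanta→Route 7 = $579k.
Swapping Ridgeline↔Pioneer (Ridgeline→Route 4 $66k, Pioneer→Route 5 $64k) loses 132.
Talus's own top route is Route 1 ($134k), but forcing Talus→Route 1 and reassigning the rest optimally gives only $579k — worse by 32.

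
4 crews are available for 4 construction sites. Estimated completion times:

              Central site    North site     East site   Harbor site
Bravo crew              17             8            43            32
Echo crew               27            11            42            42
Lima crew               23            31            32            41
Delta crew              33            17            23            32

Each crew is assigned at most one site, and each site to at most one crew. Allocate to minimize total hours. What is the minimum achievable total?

Optimal: Bravo crew→Harbor site (32 hours), Echo crew→North site (11 hours), Lima crew→Central site (23 hours), Delta crew→East site (23 hours) — total 32+11+23+23 = 89 hours.
Min-entry greedy (repeatedly take the single cheapest remaining cell) gives 96 hours, worse by 7.
Next-best assignment: Bravo crew→Central site, Echo crew→North site, Lima crew→East site, Delta crew→Harbor site = 92 hours.
Swapping Delta crew↔Lima crew (Delta crew→Central site 33 hours, Lima crew→East site 32 hours) adds 19.

Minimum total: 89 hours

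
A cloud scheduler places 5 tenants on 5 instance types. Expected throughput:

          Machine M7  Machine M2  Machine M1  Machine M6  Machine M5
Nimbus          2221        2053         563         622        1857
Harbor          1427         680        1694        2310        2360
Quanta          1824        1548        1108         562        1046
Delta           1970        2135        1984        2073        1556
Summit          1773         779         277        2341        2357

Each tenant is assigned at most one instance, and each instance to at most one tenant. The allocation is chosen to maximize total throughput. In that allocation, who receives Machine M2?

Optimal: Nimbus→Machine M2 (2053 ops/s), Harbor→Machine M5 (2360 ops/s), Quanta→Machine M7 (1824 ops/s), Delta→Machine M1 (1984 ops/s), Summit→Machine M6 (2341 ops/s) — total 2053+2360+1824+1984+2341 = 10562 ops/s.
Row-greedy (each tenant in turn takes its best remaining instance) gives 8479 ops/s, worse by 2083.
Next-best assignment: Nimbus→Machine M2, Harbor→Machine M6, Quanta→Machine M7, Delta→Machine M1, Summit→Machine M5 = 10528 ops/s.
No other one-to-one assignment exceeds 10562 ops/s.
Nimbus's own top instance is Machine M7 (2221 ops/s), but forcing Nimbus→Machine M7 and reassigning the rest optimally gives only 10454 ops/s — worse by 108.

Nimbus receives Machine M2.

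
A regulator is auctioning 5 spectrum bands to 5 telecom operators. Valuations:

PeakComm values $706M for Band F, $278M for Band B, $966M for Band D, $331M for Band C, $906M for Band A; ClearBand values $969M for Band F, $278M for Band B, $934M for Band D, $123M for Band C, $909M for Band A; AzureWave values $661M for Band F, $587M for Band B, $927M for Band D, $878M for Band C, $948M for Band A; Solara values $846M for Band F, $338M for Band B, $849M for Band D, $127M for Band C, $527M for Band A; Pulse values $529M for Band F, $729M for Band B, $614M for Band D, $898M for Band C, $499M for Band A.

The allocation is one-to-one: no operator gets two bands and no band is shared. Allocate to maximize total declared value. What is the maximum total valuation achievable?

Maximum total: $4331M

Optimal: PeakComm→Band A ($906M), ClearBand→Band F ($969M), AzureWave→Band C ($878M), Solara→Band D ($849M), Pulse→Band B ($729M) — total 906+969+878+849+729 = $4331M.
Max-entry greedy (repeatedly take the single best remaining cell) gives $4119M, worse by 212.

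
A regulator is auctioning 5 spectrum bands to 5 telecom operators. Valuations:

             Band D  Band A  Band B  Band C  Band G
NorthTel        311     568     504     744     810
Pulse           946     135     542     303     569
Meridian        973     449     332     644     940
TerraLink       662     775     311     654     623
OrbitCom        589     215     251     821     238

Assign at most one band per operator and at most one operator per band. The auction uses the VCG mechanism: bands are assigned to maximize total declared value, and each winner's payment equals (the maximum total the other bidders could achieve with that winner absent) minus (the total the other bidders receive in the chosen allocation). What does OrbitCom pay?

Efficient allocation: NorthTel→Band B ($504M), Pulse→Band D ($946M), Meridian→Band G ($940M), TerraLink→Band A ($775M), OrbitCom→Band C ($821M); total welfare W = $3986M.
OrbitCom receives Band C at value $821M, so the others get W − 821 = $3165M.
Without OrbitCom: best allocation of the remaining 4 bidders over all 5 bands is NorthTel→Band C ($744M), Pulse→Band D ($946M), Meridian→Band G ($940M), TerraLink→Band A ($775M), total $3405M.
VCG payment = (others' best without OrbitCom) − (others' welfare with OrbitCom) = 3405 − 3165 = $240M.

OrbitCom pays $240M.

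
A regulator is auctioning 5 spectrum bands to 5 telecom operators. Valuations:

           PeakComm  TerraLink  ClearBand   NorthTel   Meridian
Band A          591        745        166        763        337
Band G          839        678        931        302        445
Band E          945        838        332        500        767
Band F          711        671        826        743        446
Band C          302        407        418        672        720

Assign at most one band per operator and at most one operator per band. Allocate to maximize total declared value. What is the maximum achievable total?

Optimal: PeakComm→Band E ($945M), TerraLink→Band A ($745M), ClearBand→Band G ($931M), NorthTel→Band F ($743M), Meridian→Band C ($720M) — total 945+745+931+743+720 = $4084M.
Column-greedy (each band in turn goes to its best remaining operator) gives $4030M, worse by 54.
Every other assignment is strictly worse.

Maximum total: $4084M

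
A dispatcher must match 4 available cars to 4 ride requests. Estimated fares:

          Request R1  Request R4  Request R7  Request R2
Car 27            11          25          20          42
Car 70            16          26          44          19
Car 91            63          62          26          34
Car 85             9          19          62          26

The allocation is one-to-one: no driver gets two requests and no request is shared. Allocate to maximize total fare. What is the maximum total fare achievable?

Maximum total: $193

This is the linear assignment problem.
Optimal: Car 27→Request R2 ($42), Car 70→Request R4 ($26), Car 91→Request R1 ($63), Car 85→Request R7 ($62) — total 42+26+63+62 = $193.
Row-greedy (each driver in turn takes its best remaining request) gives $168, worse by 25.
Next-best assignment: Car 27→Request R2, Car 70→Request R1, Car 91→Request R4, Car 85→Request R7 = $182.
Every other assignment is strictly worse.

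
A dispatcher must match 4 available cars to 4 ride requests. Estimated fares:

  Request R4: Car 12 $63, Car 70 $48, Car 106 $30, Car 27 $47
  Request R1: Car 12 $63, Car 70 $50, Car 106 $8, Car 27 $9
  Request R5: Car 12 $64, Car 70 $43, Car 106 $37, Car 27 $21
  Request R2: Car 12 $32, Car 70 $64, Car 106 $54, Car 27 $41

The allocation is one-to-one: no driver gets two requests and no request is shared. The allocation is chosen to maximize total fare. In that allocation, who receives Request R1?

This is a one-to-one assignment (maximum-weight bipartite matching).
Optimal: Car 12→Request R5 ($64), Car 70→Request R1 ($50), Car 106→Request R2 ($54), Car 27→Request R4 ($47) — total 64+50+54+47 = $215.
Row-greedy (each driver in turn takes its best remaining request) gives $167, worse by 48.
Next-best assignment: Car 12→Request R1, Car 70→Request R2, Car 106→Request R5, Car 27→Request R4 = $211.
Every other assignment is strictly worse.
Car 70's own top request is Request R2 ($64), but forcing Car 70→Request R2 and reassigning the rest optimally gives only $211 — worse by 4.

Car 70 receives Request R1.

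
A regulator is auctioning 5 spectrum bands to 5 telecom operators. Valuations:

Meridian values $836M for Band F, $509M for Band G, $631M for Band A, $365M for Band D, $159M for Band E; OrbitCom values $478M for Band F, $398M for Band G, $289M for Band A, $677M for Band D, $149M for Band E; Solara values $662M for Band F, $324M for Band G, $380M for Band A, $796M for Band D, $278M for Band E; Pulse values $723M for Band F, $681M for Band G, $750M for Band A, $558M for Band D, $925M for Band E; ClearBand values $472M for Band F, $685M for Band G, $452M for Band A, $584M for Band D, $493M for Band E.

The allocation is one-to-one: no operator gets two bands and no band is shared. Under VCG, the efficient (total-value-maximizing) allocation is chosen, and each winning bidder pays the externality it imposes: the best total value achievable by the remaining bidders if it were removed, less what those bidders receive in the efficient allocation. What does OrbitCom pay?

Efficient allocation: Meridian→Band A ($631M), OrbitCom→Band D ($677M), Solara→Band F ($662M), Pulse→Band E ($925M), ClearBand→Band G ($685M); total welfare W = $3580M.
OrbitCom receives Band D at value $677M, so the others get W − 677 = $2903M.
Without OrbitCom: best allocation of the remaining 4 bidders over all 5 bands is Meridian→Band F ($836M), Solara→Band D ($796M), Pulse→Band E ($925M), ClearBand→Band G ($685M), total $3242M.
VCG payment = (others' best without OrbitCom) − (others' welfare with OrbitCom) = 3242 − 2903 = $339M.

OrbitCom pays $339M.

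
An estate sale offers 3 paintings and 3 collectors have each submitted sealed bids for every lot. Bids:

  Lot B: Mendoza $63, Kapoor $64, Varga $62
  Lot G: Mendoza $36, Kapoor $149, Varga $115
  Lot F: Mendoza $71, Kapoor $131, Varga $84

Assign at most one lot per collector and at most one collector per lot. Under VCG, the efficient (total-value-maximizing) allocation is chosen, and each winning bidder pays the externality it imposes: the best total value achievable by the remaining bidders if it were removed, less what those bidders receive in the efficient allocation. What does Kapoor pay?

Kapoor pays $8.

Efficient allocation: Mendoza→Lot B ($63), Kapoor→Lot F ($131), Varga→Lot G ($115); total welfare W = $309.
Kapoor receives Lot F at value $131, so the others get W − 131 = $178.
Without Kapoor: best allocation of the remaining 2 bidders over all 3 lots is Mendoza→Lot F ($71), Varga→Lot G ($115), total $186.
VCG payment = (others' best without Kapoor) − (others' welfare with Kapoor) = 186 − 178 = $8.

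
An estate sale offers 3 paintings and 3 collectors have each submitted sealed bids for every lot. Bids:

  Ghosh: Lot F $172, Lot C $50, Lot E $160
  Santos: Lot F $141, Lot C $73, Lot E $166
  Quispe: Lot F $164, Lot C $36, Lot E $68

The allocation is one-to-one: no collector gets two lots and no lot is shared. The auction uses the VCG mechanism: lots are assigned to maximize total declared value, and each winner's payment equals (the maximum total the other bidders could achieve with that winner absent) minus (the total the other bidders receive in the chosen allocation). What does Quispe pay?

Quispe pays $105.

Efficient allocation: Ghosh→Lot E ($160), Santos→Lot C ($73), Quispe→Lot F ($164); total welfare W = $397.
Quispe receives Lot F at value $164, so the others get W − 164 = $233.
Without Quispe: best allocation of the remaining 2 bidders over all 3 lots is Ghosh→Lot F ($172), Santos→Lot E ($166), total $338.
VCG payment = (others' best without Quispe) − (others' welfare with Quispe) = 338 − 233 = $105.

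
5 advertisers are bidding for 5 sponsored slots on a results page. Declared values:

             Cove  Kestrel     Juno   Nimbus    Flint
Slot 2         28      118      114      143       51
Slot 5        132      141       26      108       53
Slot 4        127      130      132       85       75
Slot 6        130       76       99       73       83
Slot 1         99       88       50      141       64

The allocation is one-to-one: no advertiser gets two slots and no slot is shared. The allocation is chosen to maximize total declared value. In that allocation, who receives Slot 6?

Cove receives Slot 6.

Treat this as an assignment problem: match each advertiser to one slot.
Optimal: Cove→Slot 6 ($130), Kestrel→Slot 5 ($141), Juno→Slot 4 ($132), Nimbus→Slot 2 ($143), Flint→Slot 1 ($64) — total 130+141+132+143+64 = $610.
Swapping Cove↔Kestrel (Cove→Slot 5 $132, Kestrel→Slot 6 $76) loses 63.
Cove's own top slot is Slot 5 ($132), but forcing Cove→Slot 5 and reassigning the rest optimally gives only $606 — worse by 4.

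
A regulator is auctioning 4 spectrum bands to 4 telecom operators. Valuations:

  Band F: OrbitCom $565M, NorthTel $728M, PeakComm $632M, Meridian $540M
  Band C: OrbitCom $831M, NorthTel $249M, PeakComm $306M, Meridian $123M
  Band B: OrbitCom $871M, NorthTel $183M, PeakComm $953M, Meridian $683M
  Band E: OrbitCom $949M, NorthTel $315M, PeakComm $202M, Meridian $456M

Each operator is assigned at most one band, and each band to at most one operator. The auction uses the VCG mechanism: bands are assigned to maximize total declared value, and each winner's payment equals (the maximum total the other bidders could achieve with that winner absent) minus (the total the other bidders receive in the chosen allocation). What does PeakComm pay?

Efficient allocation: OrbitCom→Band C ($831M), NorthTel→Band F ($728M), PeakComm→Band B ($953M), Meridian→Band E ($456M); total welfare W = $2968M.
PeakComm receives Band B at value $953M, so the others get W − 953 = $2015M.
Without PeakComm: best allocation of the remaining 3 bidders over all 4 bands is OrbitCom→Band E ($949M), NorthTel→Band F ($728M), Meridian→Band B ($683M), total $2360M.
VCG payment = (others' best without PeakComm) − (others' welfare with PeakComm) = 2360 − 2015 = $345M.

PeakComm pays $345M.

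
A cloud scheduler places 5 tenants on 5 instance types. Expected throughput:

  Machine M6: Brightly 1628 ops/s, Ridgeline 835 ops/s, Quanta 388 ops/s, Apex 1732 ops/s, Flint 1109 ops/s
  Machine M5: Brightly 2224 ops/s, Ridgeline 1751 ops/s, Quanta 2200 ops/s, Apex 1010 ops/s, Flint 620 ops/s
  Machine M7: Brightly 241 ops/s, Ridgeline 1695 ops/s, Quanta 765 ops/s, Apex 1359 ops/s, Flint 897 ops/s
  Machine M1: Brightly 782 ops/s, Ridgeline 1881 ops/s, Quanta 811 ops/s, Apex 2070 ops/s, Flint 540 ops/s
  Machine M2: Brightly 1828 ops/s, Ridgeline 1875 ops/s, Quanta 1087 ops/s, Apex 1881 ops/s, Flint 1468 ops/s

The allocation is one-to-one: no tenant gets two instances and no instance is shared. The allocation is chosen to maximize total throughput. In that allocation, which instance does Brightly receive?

Optimal: Brightly→Machine M6 (1628 ops/s), Ridgeline→Machine M7 (1695 ops/s), Quanta→Machine M5 (2200 ops/s), Apex→Machine M1 (2070 ops/s), Flint→Machine M2 (1468 ops/s) — total 1628+1695+2200+2070+1468 = 9061 ops/s.
Row-greedy (each tenant in turn takes its best remaining instance) gives 7821 ops/s, worse by 1240.
Next-best assignment: Brightly→Machine M2, Ridgeline→Machine M7, Quanta→Machine M5, Apex→Machine M1, Flint→Machine M6 = 8902 ops/s.
Every other assignment is strictly worse.
Brightly's own top instance is Machine M5 (2224 ops/s), but forcing Brightly→Machine M5 and reassigning the rest optimally gives only 8185 ops/s — worse by 876.

Brightly receives Machine M6.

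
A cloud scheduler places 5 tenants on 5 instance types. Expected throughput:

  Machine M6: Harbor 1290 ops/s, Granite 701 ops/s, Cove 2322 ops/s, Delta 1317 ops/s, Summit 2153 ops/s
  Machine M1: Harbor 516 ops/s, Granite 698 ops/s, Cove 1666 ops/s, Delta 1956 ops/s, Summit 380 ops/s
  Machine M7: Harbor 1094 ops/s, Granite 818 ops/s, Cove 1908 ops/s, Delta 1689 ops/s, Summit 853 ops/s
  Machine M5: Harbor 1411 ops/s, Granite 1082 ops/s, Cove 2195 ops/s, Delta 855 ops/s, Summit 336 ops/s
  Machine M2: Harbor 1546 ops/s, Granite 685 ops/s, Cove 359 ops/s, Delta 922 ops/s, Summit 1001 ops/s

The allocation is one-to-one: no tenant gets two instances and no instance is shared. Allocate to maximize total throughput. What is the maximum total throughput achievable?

Maximum total: 8668 ops/s

Optimal: Harbor→Machine M2 (1546 ops/s), Granite→Machine M7 (818 ops/s), Cove→Machine M5 (2195 ops/s), Delta→Machine M1 (1956 ops/s), Summit→Machine M6 (2153 ops/s) — total 1546+818+2195+1956+2153 = 8668 ops/s.
Max-entry greedy (repeatedly take the single best remaining cell) gives 7759 ops/s, worse by 909.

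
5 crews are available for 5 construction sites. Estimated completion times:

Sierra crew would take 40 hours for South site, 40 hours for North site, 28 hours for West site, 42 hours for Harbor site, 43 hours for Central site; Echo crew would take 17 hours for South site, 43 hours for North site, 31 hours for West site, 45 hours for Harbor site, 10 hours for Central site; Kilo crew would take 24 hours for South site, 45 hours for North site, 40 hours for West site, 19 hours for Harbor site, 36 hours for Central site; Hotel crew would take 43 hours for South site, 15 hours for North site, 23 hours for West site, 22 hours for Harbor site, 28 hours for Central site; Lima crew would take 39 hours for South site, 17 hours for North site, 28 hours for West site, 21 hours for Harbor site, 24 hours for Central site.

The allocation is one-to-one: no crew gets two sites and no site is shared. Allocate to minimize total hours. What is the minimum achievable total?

Optimal: Sierra crew→West site (28 hours), Echo crew→Central site (10 hours), Kilo crew→South site (24 hours), Hotel crew→North site (15 hours), Lima crew→Harbor site (21 hours) — total 28+10+24+15+21 = 98 hours.
Min-entry greedy (repeatedly take the single cheapest remaining cell) gives 111 hours, worse by 13.
Swapping Echo crew↔Kilo crew (Echo crew→South site 17 hours, Kilo crew→Central site 36 hours) adds 19.
No other one-to-one assignment undercuts 98 hours.

Minimum total: 98 hours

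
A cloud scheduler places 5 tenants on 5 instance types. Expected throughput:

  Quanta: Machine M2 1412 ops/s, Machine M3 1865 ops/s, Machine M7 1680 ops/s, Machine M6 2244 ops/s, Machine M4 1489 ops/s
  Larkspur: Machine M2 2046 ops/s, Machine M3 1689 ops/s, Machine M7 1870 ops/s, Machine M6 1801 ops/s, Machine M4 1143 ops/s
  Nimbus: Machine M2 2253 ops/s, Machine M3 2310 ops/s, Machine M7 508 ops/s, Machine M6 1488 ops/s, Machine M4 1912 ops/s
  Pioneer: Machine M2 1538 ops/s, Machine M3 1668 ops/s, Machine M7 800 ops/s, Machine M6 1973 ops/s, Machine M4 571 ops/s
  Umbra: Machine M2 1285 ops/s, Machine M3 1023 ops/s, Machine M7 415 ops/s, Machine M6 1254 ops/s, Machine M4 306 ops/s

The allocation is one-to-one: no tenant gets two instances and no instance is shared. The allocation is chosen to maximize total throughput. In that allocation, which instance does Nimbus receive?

Nimbus receives Machine M4.

Optimal: Quanta→Machine M6 (2244 ops/s), Larkspur→Machine M7 (1870 ops/s), Nimbus→Machine M4 (1912 ops/s), Pioneer→Machine M3 (1668 ops/s), Umbra→Machine M2 (1285 ops/s) — total 2244+1870+1912+1668+1285 = 8979 ops/s.
Column-greedy (each instance in turn goes to its best remaining tenant) gives 8267 ops/s, worse by 712.
Nimbus's own top instance is Machine M3 (2310 ops/s), but forcing Nimbus→Machine M3 and reassigning the rest optimally gives only 8927 ops/s — worse by 52.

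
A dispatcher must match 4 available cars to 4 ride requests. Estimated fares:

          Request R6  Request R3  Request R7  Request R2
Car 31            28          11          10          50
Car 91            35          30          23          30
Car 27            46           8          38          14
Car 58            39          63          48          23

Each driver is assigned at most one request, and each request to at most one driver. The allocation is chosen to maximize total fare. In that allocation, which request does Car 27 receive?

Optimal: Car 31→Request R2 ($50), Car 91→Request R6 ($35), Car 27→Request R7 ($38), Car 58→Request R3 ($63) — total 50+35+38+63 = $186.
Column-greedy (each request in turn goes to its best remaining driver) gives $182, worse by 4.
Next-best assignment: Car 31→Request R2, Car 91→Request R7, Car 27→Request R6, Car 58→Request R3 = $182.
No other one-to-one assignment exceeds $186.
Car 27's own top request is Request R6 ($46), but forcing Car 27→Request R6 and reassigning the rest optimally gives only $182 — worse by 4.

Car 27 receives Request R7.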